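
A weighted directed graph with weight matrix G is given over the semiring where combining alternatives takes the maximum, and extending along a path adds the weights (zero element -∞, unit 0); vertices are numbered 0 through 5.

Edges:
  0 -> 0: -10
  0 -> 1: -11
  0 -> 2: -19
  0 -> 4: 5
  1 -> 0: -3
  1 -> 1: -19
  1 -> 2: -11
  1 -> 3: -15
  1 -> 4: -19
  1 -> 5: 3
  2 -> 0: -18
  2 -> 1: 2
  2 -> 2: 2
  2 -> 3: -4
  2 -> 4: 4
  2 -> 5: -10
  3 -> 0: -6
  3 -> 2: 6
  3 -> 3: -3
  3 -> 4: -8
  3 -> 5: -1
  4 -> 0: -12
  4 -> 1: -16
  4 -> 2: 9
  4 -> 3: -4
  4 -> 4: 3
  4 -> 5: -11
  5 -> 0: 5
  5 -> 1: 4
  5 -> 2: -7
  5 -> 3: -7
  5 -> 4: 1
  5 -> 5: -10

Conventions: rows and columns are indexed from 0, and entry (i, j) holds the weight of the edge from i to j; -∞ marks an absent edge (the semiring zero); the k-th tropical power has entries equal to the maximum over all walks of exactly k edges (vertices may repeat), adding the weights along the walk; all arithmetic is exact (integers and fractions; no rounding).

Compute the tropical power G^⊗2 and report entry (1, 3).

G^⊗2:
  [-7, -11, 14, 1, 8, -6]
  [8, 7, -4, -4, 4, -7]
  [-1, 4, 13, 0, 7, 5]
  [4, 8, 8, 2, 10, -4]
  [-6, 11, 12, 5, 13, -1]
  [1, -5, 10, -3, 10, 7]
Key observation: the optimum is the walk 1->5->3, with weight 3 + (-7) = -4.
Optimal value attained by: walk 1->5->3.
Answer: (G^⊗2)[1][3] = -4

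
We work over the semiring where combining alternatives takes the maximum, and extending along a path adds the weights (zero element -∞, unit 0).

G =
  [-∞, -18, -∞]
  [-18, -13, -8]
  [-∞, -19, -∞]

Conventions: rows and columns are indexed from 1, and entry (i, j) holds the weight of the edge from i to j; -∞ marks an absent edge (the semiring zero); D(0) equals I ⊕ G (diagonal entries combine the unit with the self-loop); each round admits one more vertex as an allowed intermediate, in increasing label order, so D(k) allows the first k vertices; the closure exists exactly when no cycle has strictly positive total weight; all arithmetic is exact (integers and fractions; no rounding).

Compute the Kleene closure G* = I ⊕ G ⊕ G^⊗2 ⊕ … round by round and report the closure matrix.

D(0):
  [0, -18, -∞]
  [-18, 0, -8]
  [-∞, -19, 0]
D(1):
  [0, -18, -∞]
  [-18, 0, -8]
  [-∞, -19, 0]
D(2):
  [0, -18, -26]
  [-18, 0, -8]
  [-37, -19, 0]
D(3):
  [0, -18, -26]
  [-18, 0, -8]
  [-37, -19, 0]
Answer: G* = [[0, -18, -26], [-18, 0, -8], [-37, -19, 0]]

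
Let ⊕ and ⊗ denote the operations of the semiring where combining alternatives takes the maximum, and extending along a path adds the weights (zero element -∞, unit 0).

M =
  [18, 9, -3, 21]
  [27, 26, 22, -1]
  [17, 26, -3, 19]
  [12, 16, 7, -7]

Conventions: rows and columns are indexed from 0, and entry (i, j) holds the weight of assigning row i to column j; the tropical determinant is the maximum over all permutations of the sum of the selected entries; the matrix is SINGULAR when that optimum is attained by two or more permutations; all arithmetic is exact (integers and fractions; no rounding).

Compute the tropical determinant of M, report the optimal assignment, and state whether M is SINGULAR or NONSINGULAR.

σ = (0, 1, 2, 3): 18 + 26 + (-3) + (-7) = 34
σ = (0, 1, 3, 2): 18 + 26 + 19 + 7 = 70
σ = (0, 2, 1, 3): 18 + 22 + 26 + (-7) = 59
σ = (0, 2, 3, 1): 18 + 22 + 19 + 16 = 75
σ = (0, 3, 1, 2): 18 + (-1) + 26 + 7 = 50
σ = (0, 3, 2, 1): 18 + (-1) + (-3) + 16 = 30
σ = (1, 0, 2, 3): 9 + 27 + (-3) + (-7) = 26
σ = (1, 0, 3, 2): 9 + 27 + 19 + 7 = 62
σ = (1, 2, 0, 3): 9 + 22 + 17 + (-7) = 41
σ = (1, 2, 3, 0): 9 + 22 + 19 + 12 = 62
σ = (1, 3, 0, 2): 9 + (-1) + 17 + 7 = 32
σ = (1, 3, 2, 0): 9 + (-1) + (-3) + 12 = 17
σ = (2, 0, 1, 3): (-3) + 27 + 26 + (-7) = 43
σ = (2, 0, 3, 1): (-3) + 27 + 19 + 16 = 59
σ = (2, 1, 0, 3): (-3) + 26 + 17 + (-7) = 33
σ = (2, 1, 3, 0): (-3) + 26 + 19 + 12 = 54
σ = (2, 3, 0, 1): (-3) + (-1) + 17 + 16 = 29
σ = (2, 3, 1, 0): (-3) + (-1) + 26 + 12 = 34
σ = (3, 0, 1, 2): 21 + 27 + 26 + 7 = 81
σ = (3, 0, 2, 1): 21 + 27 + (-3) + 16 = 61
σ = (3, 1, 0, 2): 21 + 26 + 17 + 7 = 71
σ = (3, 1, 2, 0): 21 + 26 + (-3) + 12 = 56
σ = (3, 2, 0, 1): 21 + 22 + 17 + 16 = 76
σ = (3, 2, 1, 0): 21 + 22 + 26 + 12 = 81
Optimal value attained by: σ = (3, 0, 1, 2).
Answer: det⊕(M) = 81; verdict: SINGULAR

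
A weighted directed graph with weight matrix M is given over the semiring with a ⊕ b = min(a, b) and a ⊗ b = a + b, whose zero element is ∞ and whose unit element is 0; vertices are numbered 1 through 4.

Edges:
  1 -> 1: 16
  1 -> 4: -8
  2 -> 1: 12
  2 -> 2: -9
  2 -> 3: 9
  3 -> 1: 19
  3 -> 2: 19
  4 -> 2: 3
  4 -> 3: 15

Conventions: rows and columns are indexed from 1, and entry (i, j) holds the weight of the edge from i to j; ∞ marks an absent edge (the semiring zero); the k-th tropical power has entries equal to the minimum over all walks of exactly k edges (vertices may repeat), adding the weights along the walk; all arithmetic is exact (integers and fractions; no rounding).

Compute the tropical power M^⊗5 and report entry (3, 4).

M^⊗2:
  [32, -5, 7, 8]
  [3, -18, 0, 4]
  [31, 10, 28, 11]
  [15, -6, 12, ∞]
M^⊗3:
  [7, -14, 4, 24]
  [-6, -27, -9, -5]
  [22, 1, 19, 23]
  [6, -15, 3, 7]
M^⊗4:
  [-2, -23, -5, -1]
  [-15, -36, -18, -14]
  [13, -8, 10, 14]
  [-3, -24, -6, -2]
M^⊗5:
  [-11, -32, -14, -10]
  [-24, -45, -27, -23]
  [4, -17, 1, 5]
  [-12, -33, -15, -11]
Key observation: the optimum is the walk 3->2->2->2->1->4, with weight 19 + (-9) + (-9) + 12 + (-8) = 5.
Optimal value attained by: walk 3->2->2->2->1->4.
Answer: (M^⊗5)[3][4] = 5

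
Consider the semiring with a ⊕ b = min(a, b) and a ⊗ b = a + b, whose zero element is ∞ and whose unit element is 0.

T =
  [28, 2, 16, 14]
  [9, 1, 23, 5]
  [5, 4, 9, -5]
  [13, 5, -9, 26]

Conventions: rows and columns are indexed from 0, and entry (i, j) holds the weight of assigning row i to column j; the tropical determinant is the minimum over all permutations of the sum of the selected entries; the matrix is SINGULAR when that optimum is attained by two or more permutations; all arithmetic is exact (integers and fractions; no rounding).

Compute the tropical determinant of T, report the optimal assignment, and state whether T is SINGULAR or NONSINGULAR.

σ = (0, 1, 2, 3): 28 + 1 + 9 + 26 = 64
σ = (0, 1, 3, 2): 28 + 1 + (-5) + (-9) = 15
σ = (0, 2, 1, 3): 28 + 23 + 4 + 26 = 81
σ = (0, 2, 3, 1): 28 + 23 + (-5) + 5 = 51
σ = (0, 3, 1, 2): 28 + 5 + 4 + (-9) = 28
σ = (0, 3, 2, 1): 28 + 5 + 9 + 5 = 47
σ = (1, 0, 2, 3): 2 + 9 + 9 + 26 = 46
σ = (1, 0, 3, 2): 2 + 9 + (-5) + (-9) = -3
σ = (1, 2, 0, 3): 2 + 23 + 5 + 26 = 56
σ = (1, 2, 3, 0): 2 + 23 + (-5) + 13 = 33
σ = (1, 3, 0, 2): 2 + 5 + 5 + (-9) = 3
σ = (1, 3, 2, 0): 2 + 5 + 9 + 13 = 29
σ = (2, 0, 1, 3): 16 + 9 + 4 + 26 = 55
σ = (2, 0, 3, 1): 16 + 9 + (-5) + 5 = 25
σ = (2, 1, 0, 3): 16 + 1 + 5 + 26 = 48
σ = (2, 1, 3, 0): 16 + 1 + (-5) + 13 = 25
σ = (2, 3, 0, 1): 16 + 5 + 5 + 5 = 31
σ = (2, 3, 1, 0): 16 + 5 + 4 + 13 = 38
σ = (3, 0, 1, 2): 14 + 9 + 4 + (-9) = 18
σ = (3, 0, 2, 1): 14 + 9 + 9 + 5 = 37
σ = (3, 1, 0, 2): 14 + 1 + 5 + (-9) = 11
σ = (3, 1, 2, 0): 14 + 1 + 9 + 13 = 37
σ = (3, 2, 0, 1): 14 + 23 + 5 + 5 = 47
σ = (3, 2, 1, 0): 14 + 23 + 4 + 13 = 54
Optimal value attained by: σ = (1, 0, 3, 2).
Answer: det⊕(T) = -3; verdict: NONSINGULAR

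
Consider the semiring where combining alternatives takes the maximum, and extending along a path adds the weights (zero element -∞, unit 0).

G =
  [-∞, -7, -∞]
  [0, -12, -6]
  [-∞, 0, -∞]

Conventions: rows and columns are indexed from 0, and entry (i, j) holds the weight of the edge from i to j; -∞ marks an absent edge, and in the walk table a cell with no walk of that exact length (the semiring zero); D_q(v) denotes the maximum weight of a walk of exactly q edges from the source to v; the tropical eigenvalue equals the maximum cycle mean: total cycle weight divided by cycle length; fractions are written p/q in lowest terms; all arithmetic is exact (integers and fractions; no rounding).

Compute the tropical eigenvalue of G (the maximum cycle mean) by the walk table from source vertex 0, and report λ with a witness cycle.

q=0: [0, -∞, -∞]
q=1: [-∞, -7, -∞]
q=2: [-7, -19, -13]
q=3: [-19, -13, -25]
Optimal cycle mean attained by: cycle 1->2->1, total (-6) + 0, length 2.
Answer: λ = -3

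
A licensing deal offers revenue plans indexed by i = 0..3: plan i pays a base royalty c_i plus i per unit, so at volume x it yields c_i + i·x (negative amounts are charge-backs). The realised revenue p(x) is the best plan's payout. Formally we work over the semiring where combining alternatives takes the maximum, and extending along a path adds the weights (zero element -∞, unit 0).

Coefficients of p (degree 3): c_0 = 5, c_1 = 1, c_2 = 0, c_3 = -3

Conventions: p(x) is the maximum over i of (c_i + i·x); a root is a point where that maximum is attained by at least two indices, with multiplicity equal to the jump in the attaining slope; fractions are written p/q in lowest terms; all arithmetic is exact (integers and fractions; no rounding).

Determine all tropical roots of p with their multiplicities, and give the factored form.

hull edge (i=0, c=5) to (i=2, c=0): slope -5/2, span 2
hull edge (i=2, c=0) to (i=3, c=-3): slope -3, span 1
Factored form: p(x) = -3 ⊗ (x ⊕ 5/2) ⊗ (x ⊕ 5/2) ⊗ (x ⊕ 3)
Answer: roots = 5/2 (mult 2), 3 (mult 1)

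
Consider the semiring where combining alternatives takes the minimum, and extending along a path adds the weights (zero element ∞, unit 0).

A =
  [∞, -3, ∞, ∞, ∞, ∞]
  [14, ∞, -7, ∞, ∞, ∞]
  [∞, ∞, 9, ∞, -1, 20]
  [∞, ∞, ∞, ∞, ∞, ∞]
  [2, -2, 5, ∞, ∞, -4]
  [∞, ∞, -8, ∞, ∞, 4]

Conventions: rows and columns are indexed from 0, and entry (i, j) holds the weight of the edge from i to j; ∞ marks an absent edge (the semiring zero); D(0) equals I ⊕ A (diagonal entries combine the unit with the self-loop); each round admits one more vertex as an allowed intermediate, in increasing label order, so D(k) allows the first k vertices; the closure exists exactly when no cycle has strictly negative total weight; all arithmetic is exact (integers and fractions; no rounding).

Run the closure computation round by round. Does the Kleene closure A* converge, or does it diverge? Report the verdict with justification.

D(0):
  [0, -3, ∞, ∞, ∞, ∞]
  [14, 0, -7, ∞, ∞, ∞]
  [∞, ∞, 0, ∞, -1, 20]
  [∞, ∞, ∞, 0, ∞, ∞]
  [2, -2, 5, ∞, 0, -4]
  [∞, ∞, -8, ∞, ∞, 0]
D(1):
  [0, -3, ∞, ∞, ∞, ∞]
  [14, 0, -7, ∞, ∞, ∞]
  [∞, ∞, 0, ∞, -1, 20]
  [∞, ∞, ∞, 0, ∞, ∞]
  [2, -2, 5, ∞, 0, -4]
  [∞, ∞, -8, ∞, ∞, 0]
D(2):
  [0, -3, -10, ∞, ∞, ∞]
  [14, 0, -7, ∞, ∞, ∞]
  [∞, ∞, 0, ∞, -1, 20]
  [∞, ∞, ∞, 0, ∞, ∞]
  [2, -2, -9, ∞, 0, -4]
  [∞, ∞, -8, ∞, ∞, 0]
Detection: at round 3, diagonal entry (4, 4) turns strictly negative.
Key observation: the cycle 4->0->1->2->4 has total weight 2 + (-3) + (-7) + (-1), which is strictly negative.
Answer: DIVERGES — negative cycle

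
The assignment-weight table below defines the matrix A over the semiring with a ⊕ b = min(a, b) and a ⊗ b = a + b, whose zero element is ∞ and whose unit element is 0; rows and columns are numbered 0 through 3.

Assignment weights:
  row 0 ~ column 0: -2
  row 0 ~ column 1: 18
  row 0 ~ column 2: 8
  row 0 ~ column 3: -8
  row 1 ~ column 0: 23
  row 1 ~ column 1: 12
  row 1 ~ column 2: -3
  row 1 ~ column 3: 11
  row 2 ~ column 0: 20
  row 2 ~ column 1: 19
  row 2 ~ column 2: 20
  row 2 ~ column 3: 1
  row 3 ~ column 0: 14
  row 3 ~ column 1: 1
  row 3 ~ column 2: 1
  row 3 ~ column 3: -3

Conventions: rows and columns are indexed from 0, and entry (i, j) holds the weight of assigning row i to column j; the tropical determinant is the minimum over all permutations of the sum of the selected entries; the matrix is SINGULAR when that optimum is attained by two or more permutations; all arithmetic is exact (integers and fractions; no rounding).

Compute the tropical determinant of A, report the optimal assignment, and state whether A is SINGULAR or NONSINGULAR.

σ = (0, 1, 2, 3): (-2) + 12 + 20 + (-3) = 27
σ = (0, 1, 3, 2): (-2) + 12 + 1 + 1 = 12
σ = (0, 2, 1, 3): (-2) + (-3) + 19 + (-3) = 11
σ = (0, 2, 3, 1): (-2) + (-3) + 1 + 1 = -3
σ = (0, 3, 1, 2): (-2) + 11 + 19 + 1 = 29
σ = (0, 3, 2, 1): (-2) + 11 + 20 + 1 = 30
σ = (1, 0, 2, 3): 18 + 23 + 20 + (-3) = 58
σ = (1, 0, 3, 2): 18 + 23 + 1 + 1 = 43
σ = (1, 2, 0, 3): 18 + (-3) + 20 + (-3) = 32
σ = (1, 2, 3, 0): 18 + (-3) + 1 + 14 = 30
σ = (1, 3, 0, 2): 18 + 11 + 20 + 1 = 50
σ = (1, 3, 2, 0): 18 + 11 + 20 + 14 = 63
σ = (2, 0, 1, 3): 8 + 23 + 19 + (-3) = 47
σ = (2, 0, 3, 1): 8 + 23 + 1 + 1 = 33
σ = (2, 1, 0, 3): 8 + 12 + 20 + (-3) = 37
σ = (2, 1, 3, 0): 8 + 12 + 1 + 14 = 35
σ = (2, 3, 0, 1): 8 + 11 + 20 + 1 = 40
σ = (2, 3, 1, 0): 8 + 11 + 19 + 14 = 52
σ = (3, 0, 1, 2): (-8) + 23 + 19 + 1 = 35
σ = (3, 0, 2, 1): (-8) + 23 + 20 + 1 = 36
σ = (3, 1, 0, 2): (-8) + 12 + 20 + 1 = 25
σ = (3, 1, 2, 0): (-8) + 12 + 20 + 14 = 38
σ = (3, 2, 0, 1): (-8) + (-3) + 20 + 1 = 10
σ = (3, 2, 1, 0): (-8) + (-3) + 19 + 14 = 22
Optimal value attained by: σ = (0, 2, 3, 1).
Answer: det⊕(A) = -3; verdict: NONSINGULAR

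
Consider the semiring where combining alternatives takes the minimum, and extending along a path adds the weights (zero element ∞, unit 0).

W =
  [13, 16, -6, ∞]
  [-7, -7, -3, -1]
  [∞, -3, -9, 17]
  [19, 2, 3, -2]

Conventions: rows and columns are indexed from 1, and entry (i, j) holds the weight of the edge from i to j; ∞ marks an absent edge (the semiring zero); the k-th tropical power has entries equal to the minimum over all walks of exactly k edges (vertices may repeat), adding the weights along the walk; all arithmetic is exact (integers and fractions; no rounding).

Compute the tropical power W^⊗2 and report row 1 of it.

W^⊗2:
  [9, -9, -15, 11]
  [-14, -14, -13, -8]
  [-10, -12, -18, -4]
  [-5, -5, -6, -4]
Answer: row 1 of W^⊗2 = [9, -9, -15, 11]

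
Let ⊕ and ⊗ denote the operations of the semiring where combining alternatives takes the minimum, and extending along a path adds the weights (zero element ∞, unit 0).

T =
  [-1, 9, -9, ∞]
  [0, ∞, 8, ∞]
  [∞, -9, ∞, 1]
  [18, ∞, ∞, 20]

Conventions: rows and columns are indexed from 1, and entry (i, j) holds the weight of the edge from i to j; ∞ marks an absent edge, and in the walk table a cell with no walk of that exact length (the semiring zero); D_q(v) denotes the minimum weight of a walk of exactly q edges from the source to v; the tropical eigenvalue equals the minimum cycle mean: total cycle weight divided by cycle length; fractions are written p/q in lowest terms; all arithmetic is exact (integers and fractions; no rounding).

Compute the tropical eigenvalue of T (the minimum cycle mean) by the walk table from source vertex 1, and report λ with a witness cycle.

q=0: [0, ∞, ∞, ∞]
q=1: [-1, 9, -9, ∞]
q=2: [-2, -18, -10, -8]
q=3: [-18, -19, -11, -9]
q=4: [-19, -20, -27, -10]
Optimal cycle mean attained by: cycle 1->3->2->1, total (-9) + (-9) + 0, length 3.
Answer: λ = -6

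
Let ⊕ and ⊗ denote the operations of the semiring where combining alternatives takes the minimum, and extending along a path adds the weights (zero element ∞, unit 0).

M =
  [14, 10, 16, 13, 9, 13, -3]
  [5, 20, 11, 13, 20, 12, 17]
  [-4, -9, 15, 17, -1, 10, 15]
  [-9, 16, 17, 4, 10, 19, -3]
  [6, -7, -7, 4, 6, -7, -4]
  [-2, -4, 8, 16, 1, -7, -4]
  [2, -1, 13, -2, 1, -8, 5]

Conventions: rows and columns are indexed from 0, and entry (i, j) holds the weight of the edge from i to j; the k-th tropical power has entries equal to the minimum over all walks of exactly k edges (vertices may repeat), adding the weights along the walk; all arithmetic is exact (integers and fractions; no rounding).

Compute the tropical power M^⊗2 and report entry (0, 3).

M^⊗2:
  [-1, -4, 2, -5, -2, -11, 2]
  [4, 2, 13, 15, 10, 5, 2]
  [-4, -8, -8, 3, 5, -8, -7]
  [-5, -4, 3, -5, -2, -11, -12]
  [-11, -16, -1, -6, -8, -14, -11]
  [-9, -11, -6, -6, -6, -14, -11]
  [-11, -12, -6, 2, -7, -15, -12]
Key observation: the optimum is the walk 0->6->3, with weight (-3) + (-2) = -5.
Optimal value attained by: walk 0->6->3.
Answer: (M^⊗2)[0][3] = -5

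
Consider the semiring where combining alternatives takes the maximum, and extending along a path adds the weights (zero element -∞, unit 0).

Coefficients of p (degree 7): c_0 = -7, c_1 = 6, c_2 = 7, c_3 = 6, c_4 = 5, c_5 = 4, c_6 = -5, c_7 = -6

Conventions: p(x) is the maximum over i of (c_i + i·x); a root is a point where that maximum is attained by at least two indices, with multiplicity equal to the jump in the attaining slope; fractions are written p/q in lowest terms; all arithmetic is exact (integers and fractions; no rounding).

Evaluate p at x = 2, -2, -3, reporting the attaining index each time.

p(2) = max(-7+0·2=-7, 6+1·2=8, 7+2·2=11, 6+3·2=12, 5+4·2=13, 4+5·2=14, -5+6·2=7, -6+7·2=8) = 14 (attained by i=5)
p(-2) = max(-7+0·(-2)=-7, 6+1·(-2)=4, 7+2·(-2)=3, 6+3·(-2)=0, 5+4·(-2)=-3, 4+5·(-2)=-6, -5+6·(-2)=-17, -6+7·(-2)=-20) = 4 (attained by i=1)
p(-3) = max(-7+0·(-3)=-7, 6+1·(-3)=3, 7+2·(-3)=1, 6+3·(-3)=-3, 5+4·(-3)=-7, 4+5·(-3)=-11, -5+6·(-3)=-23, -6+7·(-3)=-27) = 3 (attained by i=1)
Answer: p(2) = 14; p(-2) = 4; p(-3) = 3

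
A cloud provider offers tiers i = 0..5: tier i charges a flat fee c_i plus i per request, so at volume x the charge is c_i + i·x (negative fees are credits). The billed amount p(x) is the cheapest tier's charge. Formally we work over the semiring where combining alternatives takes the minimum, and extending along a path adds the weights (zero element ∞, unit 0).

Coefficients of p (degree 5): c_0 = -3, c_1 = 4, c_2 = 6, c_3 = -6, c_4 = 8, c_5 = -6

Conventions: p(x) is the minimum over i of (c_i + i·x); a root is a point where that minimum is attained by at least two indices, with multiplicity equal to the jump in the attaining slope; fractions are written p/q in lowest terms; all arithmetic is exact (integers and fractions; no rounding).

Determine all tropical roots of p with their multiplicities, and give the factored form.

hull edge (i=0, c=-3) to (i=3, c=-6): slope -1, span 3
hull edge (i=3, c=-6) to (i=5, c=-6): slope 0, span 2
Factored form: p(x) = -6 ⊗ (x ⊕ 0) ⊗ (x ⊕ 0) ⊗ (x ⊕ 1) ⊗ (x ⊕ 1) ⊗ (x ⊕ 1)
Answer: roots = 0 (mult 2), 1 (mult 3)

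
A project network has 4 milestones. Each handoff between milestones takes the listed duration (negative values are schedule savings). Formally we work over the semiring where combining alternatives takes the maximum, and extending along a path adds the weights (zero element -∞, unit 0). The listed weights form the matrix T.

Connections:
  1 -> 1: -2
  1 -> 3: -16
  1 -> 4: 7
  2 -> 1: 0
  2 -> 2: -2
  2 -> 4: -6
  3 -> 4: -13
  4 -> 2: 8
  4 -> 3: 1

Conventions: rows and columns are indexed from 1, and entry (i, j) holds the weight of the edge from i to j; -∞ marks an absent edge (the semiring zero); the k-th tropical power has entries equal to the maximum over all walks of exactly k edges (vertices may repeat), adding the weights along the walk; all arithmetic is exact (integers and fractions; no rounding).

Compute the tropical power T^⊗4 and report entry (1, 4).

T^⊗2:
  [-4, 15, 8, 5]
  [-2, 2, -5, 7]
  [-∞, -5, -12, -∞]
  [8, 6, -∞, 2]
T^⊗3:
  [15, 13, 6, 9]
  [2, 15, 8, 5]
  [-5, -7, -∞, -11]
  [6, 10, 3, 15]
T^⊗4:
  [13, 17, 10, 22]
  [15, 13, 6, 9]
  [-7, -3, -10, 2]
  [10, 23, 16, 13]
Key observation: the optimum is the walk 1->4->2->1->4, with weight 7 + 8 + 0 + 7 = 22.
Optimal value attained by: walk 1->4->2->1->4.
Answer: (T^⊗4)[1][4] = 22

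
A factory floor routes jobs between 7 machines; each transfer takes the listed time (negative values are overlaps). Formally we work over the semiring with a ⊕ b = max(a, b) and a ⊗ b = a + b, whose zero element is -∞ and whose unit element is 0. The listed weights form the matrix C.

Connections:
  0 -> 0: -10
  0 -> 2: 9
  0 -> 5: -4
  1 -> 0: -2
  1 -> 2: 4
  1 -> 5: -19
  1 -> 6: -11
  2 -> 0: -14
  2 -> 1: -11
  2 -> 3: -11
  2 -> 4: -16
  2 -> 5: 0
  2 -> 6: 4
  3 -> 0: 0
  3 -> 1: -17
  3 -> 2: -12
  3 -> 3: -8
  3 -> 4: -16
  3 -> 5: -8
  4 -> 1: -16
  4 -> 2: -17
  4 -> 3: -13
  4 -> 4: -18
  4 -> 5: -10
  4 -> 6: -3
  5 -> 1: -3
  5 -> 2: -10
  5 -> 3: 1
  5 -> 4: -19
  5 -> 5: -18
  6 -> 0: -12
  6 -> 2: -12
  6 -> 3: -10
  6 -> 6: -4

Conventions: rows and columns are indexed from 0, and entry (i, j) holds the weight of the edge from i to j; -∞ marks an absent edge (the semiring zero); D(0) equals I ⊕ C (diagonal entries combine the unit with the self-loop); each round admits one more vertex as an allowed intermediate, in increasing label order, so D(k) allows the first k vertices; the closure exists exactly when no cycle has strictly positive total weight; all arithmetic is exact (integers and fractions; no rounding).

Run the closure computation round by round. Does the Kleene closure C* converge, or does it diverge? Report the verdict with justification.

D(0):
  [0, -∞, 9, -∞, -∞, -4, -∞]
  [-2, 0, 4, -∞, -∞, -19, -11]
  [-14, -11, 0, -11, -16, 0, 4]
  [0, -17, -12, 0, -16, -8, -∞]
  [-∞, -16, -17, -13, 0, -10, -3]
  [-∞, -3, -10, 1, -19, 0, -∞]
  [-12, -∞, -12, -10, -∞, -∞, 0]
D(1):
  [0, -∞, 9, -∞, -∞, -4, -∞]
  [-2, 0, 7, -∞, -∞, -6, -11]
  [-14, -11, 0, -11, -16, 0, 4]
  [0, -17, 9, 0, -16, -4, -∞]
  [-∞, -16, -17, -13, 0, -10, -3]
  [-∞, -3, -10, 1, -19, 0, -∞]
  [-12, -∞, -3, -10, -∞, -16, 0]
D(2):
  [0, -∞, 9, -∞, -∞, -4, -∞]
  [-2, 0, 7, -∞, -∞, -6, -11]
  [-13, -11, 0, -11, -16, 0, 4]
  [0, -17, 9, 0, -16, -4, -28]
  [-18, -16, -9, -13, 0, -10, -3]
  [-5, -3, 4, 1, -19, 0, -14]
  [-12, -∞, -3, -10, -∞, -16, 0]
Detection: at round 3, diagonal entry (5, 5) turns strictly positive.
Key observation: the cycle 5->1->0->2->5 has total weight (-3) + (-2) + 9 + 0, which is strictly positive.
Answer: DIVERGES — positive cycle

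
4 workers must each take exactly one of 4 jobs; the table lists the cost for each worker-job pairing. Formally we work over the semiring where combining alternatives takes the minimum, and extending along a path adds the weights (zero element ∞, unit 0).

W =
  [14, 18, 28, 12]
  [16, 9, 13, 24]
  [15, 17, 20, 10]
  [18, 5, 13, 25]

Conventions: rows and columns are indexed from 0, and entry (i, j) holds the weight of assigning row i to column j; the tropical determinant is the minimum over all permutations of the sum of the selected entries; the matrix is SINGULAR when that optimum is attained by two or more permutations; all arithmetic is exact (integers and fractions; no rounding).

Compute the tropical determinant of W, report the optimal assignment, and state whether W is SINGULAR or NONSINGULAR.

σ = (0, 1, 2, 3): 14 + 9 + 20 + 25 = 68
σ = (0, 1, 3, 2): 14 + 9 + 10 + 13 = 46
σ = (0, 2, 1, 3): 14 + 13 + 17 + 25 = 69
σ = (0, 2, 3, 1): 14 + 13 + 10 + 5 = 42
σ = (0, 3, 1, 2): 14 + 24 + 17 + 13 = 68
σ = (0, 3, 2, 1): 14 + 24 + 20 + 5 = 63
σ = (1, 0, 2, 3): 18 + 16 + 20 + 25 = 79
σ = (1, 0, 3, 2): 18 + 16 + 10 + 13 = 57
σ = (1, 2, 0, 3): 18 + 13 + 15 + 25 = 71
σ = (1, 2, 3, 0): 18 + 13 + 10 + 18 = 59
σ = (1, 3, 0, 2): 18 + 24 + 15 + 13 = 70
σ = (1, 3, 2, 0): 18 + 24 + 20 + 18 = 80
σ = (2, 0, 1, 3): 28 + 16 + 17 + 25 = 86
σ = (2, 0, 3, 1): 28 + 16 + 10 + 5 = 59
σ = (2, 1, 0, 3): 28 + 9 + 15 + 25 = 77
σ = (2, 1, 3, 0): 28 + 9 + 10 + 18 = 65
σ = (2, 3, 0, 1): 28 + 24 + 15 + 5 = 72
σ = (2, 3, 1, 0): 28 + 24 + 17 + 18 = 87
σ = (3, 0, 1, 2): 12 + 16 + 17 + 13 = 58
σ = (3, 0, 2, 1): 12 + 16 + 20 + 5 = 53
σ = (3, 1, 0, 2): 12 + 9 + 15 + 13 = 49
σ = (3, 1, 2, 0): 12 + 9 + 20 + 18 = 59
σ = (3, 2, 0, 1): 12 + 13 + 15 + 5 = 45
σ = (3, 2, 1, 0): 12 + 13 + 17 + 18 = 60
Optimal value attained by: σ = (0, 2, 3, 1).
Answer: det⊕(W) = 42; verdict: NONSINGULAR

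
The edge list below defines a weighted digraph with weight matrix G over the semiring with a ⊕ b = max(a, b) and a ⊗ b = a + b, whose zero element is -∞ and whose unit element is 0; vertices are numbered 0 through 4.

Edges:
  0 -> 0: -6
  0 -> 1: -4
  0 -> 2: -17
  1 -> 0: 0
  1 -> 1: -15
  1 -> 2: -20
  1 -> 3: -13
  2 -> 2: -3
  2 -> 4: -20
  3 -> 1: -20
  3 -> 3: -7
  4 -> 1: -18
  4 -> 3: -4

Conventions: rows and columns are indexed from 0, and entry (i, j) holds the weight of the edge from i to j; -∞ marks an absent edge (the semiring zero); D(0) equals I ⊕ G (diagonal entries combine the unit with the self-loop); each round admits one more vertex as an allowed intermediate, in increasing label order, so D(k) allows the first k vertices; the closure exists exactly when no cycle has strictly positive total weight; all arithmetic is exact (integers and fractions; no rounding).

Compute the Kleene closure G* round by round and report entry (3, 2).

D(0):
  [0, -4, -17, -∞, -∞]
  [0, 0, -20, -13, -∞]
  [-∞, -∞, 0, -∞, -20]
  [-∞, -20, -∞, 0, -∞]
  [-∞, -18, -∞, -4, 0]
D(1):
  [0, -4, -17, -∞, -∞]
  [0, 0, -17, -13, -∞]
  [-∞, -∞, 0, -∞, -20]
  [-∞, -20, -∞, 0, -∞]
  [-∞, -18, -∞, -4, 0]
D(2):
  [0, -4, -17, -17, -∞]
  [0, 0, -17, -13, -∞]
  [-∞, -∞, 0, -∞, -20]
  [-20, -20, -37, 0, -∞]
  [-18, -18, -35, -4, 0]
D(3):
  [0, -4, -17, -17, -37]
  [0, 0, -17, -13, -37]
  [-∞, -∞, 0, -∞, -20]
  [-20, -20, -37, 0, -57]
  [-18, -18, -35, -4, 0]
D(4):
  [0, -4, -17, -17, -37]
  [0, 0, -17, -13, -37]
  [-∞, -∞, 0, -∞, -20]
  [-20, -20, -37, 0, -57]
  [-18, -18, -35, -4, 0]
D(5):
  [0, -4, -17, -17, -37]
  [0, 0, -17, -13, -37]
  [-38, -38, 0, -24, -20]
  [-20, -20, -37, 0, -57]
  [-18, -18, -35, -4, 0]
Answer: G*[3][2] = -37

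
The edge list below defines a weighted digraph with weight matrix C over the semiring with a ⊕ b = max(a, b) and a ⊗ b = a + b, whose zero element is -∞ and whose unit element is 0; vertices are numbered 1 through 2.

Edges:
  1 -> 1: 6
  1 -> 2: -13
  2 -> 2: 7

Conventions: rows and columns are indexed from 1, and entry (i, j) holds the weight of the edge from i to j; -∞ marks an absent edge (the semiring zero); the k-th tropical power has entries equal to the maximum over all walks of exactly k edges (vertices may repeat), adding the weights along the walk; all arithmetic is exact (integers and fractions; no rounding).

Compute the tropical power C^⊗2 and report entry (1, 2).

C^⊗2:
  [12, -6]
  [-∞, 14]
Key observation: the optimum is the walk 1->2->2, with weight (-13) + 7 = -6.
Optimal value attained by: walk 1->2->2.
Answer: (C^⊗2)[1][2] = -6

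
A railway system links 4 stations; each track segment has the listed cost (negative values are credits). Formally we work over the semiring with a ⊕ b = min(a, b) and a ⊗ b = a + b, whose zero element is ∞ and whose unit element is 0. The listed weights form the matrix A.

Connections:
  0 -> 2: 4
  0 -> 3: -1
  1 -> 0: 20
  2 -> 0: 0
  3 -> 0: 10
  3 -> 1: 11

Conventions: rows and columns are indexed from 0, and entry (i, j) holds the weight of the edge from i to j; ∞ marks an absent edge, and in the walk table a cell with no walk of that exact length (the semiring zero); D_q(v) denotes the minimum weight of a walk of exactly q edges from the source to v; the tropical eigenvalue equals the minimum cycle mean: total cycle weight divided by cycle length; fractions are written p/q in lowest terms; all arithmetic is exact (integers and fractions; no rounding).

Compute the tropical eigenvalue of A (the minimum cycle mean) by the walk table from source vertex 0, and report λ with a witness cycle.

q=0: [0, ∞, ∞, ∞]
q=1: [∞, ∞, 4, -1]
q=2: [4, 10, ∞, ∞]
q=3: [30, ∞, 8, 3]
q=4: [8, 14, 34, 29]
Optimal cycle mean attained by: cycle 0->2->0, total 4 + 0, length 2.
Answer: λ = 2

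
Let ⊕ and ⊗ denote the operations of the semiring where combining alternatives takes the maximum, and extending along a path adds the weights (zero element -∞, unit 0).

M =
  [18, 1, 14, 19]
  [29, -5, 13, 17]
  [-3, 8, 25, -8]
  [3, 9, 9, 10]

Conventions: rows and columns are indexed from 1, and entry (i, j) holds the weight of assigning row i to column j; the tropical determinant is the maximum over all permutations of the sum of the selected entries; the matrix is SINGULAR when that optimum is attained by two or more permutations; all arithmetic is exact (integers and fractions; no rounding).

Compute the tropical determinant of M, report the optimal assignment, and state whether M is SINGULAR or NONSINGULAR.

σ = (1, 2, 3, 4): 18 + (-5) + 25 + 10 = 48
σ = (1, 2, 4, 3): 18 + (-5) + (-8) + 9 = 14
σ = (1, 3, 2, 4): 18 + 13 + 8 + 10 = 49
σ = (1, 3, 4, 2): 18 + 13 + (-8) + 9 = 32
σ = (1, 4, 2, 3): 18 + 17 + 8 + 9 = 52
σ = (1, 4, 3, 2): 18 + 17 + 25 + 9 = 69
σ = (2, 1, 3, 4): 1 + 29 + 25 + 10 = 65
σ = (2, 1, 4, 3): 1 + 29 + (-8) + 9 = 31
σ = (2, 3, 1, 4): 1 + 13 + (-3) + 10 = 21
σ = (2, 3, 4, 1): 1 + 13 + (-8) + 3 = 9
σ = (2, 4, 1, 3): 1 + 17 + (-3) + 9 = 24
σ = (2, 4, 3, 1): 1 + 17 + 25 + 3 = 46
σ = (3, 1, 2, 4): 14 + 29 + 8 + 10 = 61
σ = (3, 1, 4, 2): 14 + 29 + (-8) + 9 = 44
σ = (3, 2, 1, 4): 14 + (-5) + (-3) + 10 = 16
σ = (3, 2, 4, 1): 14 + (-5) + (-8) + 3 = 4
σ = (3, 4, 1, 2): 14 + 17 + (-3) + 9 = 37
σ = (3, 4, 2, 1): 14 + 17 + 8 + 3 = 42
σ = (4, 1, 2, 3): 19 + 29 + 8 + 9 = 65
σ = (4, 1, 3, 2): 19 + 29 + 25 + 9 = 82
σ = (4, 2, 1, 3): 19 + (-5) + (-3) + 9 = 20
σ = (4, 2, 3, 1): 19 + (-5) + 25 + 3 = 42
σ = (4, 3, 1, 2): 19 + 13 + (-3) + 9 = 38
σ = (4, 3, 2, 1): 19 + 13 + 8 + 3 = 43
Optimal value attained by: σ = (4, 1, 3, 2).
Answer: det⊕(M) = 82; verdict: NONSINGULAR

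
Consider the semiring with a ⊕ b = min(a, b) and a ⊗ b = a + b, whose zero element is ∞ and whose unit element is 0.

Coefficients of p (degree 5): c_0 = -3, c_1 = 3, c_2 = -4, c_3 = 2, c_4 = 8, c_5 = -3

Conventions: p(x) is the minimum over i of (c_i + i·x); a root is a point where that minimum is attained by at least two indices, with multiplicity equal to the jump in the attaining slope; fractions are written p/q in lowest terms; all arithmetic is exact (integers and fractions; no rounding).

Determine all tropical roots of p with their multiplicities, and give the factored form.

hull edge (i=0, c=-3) to (i=2, c=-4): slope -1/2, span 2
hull edge (i=2, c=-4) to (i=5, c=-3): slope 1/3, span 3
Factored form: p(x) = -3 ⊗ (x ⊕ (-1/3)) ⊗ (x ⊕ (-1/3)) ⊗ (x ⊕ (-1/3)) ⊗ (x ⊕ 1/2) ⊗ (x ⊕ 1/2)
Answer: roots = -1/3 (mult 3), 1/2 (mult 2)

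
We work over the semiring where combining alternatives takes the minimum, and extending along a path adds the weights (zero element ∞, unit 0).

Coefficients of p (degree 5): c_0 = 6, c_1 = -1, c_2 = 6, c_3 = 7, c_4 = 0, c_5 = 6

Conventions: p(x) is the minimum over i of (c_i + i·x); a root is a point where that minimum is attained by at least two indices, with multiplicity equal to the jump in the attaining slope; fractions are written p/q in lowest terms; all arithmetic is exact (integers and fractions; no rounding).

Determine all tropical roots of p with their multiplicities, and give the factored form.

hull edge (i=0, c=6) to (i=1, c=-1): slope -7, span 1
hull edge (i=1, c=-1) to (i=4, c=0): slope 1/3, span 3
hull edge (i=4, c=0) to (i=5, c=6): slope 6, span 1
Factored form: p(x) = 6 ⊗ (x ⊕ (-6)) ⊗ (x ⊕ (-1/3)) ⊗ (x ⊕ (-1/3)) ⊗ (x ⊕ (-1/3)) ⊗ (x ⊕ 7)
Answer: roots = -6 (mult 1), -1/3 (mult 3), 7 (mult 1)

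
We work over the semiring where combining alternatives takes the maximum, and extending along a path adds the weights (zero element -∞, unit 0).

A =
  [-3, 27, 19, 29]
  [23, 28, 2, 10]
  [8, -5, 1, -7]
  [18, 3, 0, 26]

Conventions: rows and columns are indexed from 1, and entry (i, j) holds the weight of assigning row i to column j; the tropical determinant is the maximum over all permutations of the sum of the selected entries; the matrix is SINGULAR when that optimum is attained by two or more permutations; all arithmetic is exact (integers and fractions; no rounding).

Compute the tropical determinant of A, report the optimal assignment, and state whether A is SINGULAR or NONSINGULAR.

σ = (1, 2, 3, 4): (-3) + 28 + 1 + 26 = 52
σ = (1, 2, 4, 3): (-3) + 28 + (-7) + 0 = 18
σ = (1, 3, 2, 4): (-3) + 2 + (-5) + 26 = 20
σ = (1, 3, 4, 2): (-3) + 2 + (-7) + 3 = -5
σ = (1, 4, 2, 3): (-3) + 10 + (-5) + 0 = 2
σ = (1, 4, 3, 2): (-3) + 10 + 1 + 3 = 11
σ = (2, 1, 3, 4): 27 + 23 + 1 + 26 = 77
σ = (2, 1, 4, 3): 27 + 23 + (-7) + 0 = 43
σ = (2, 3, 1, 4): 27 + 2 + 8 + 26 = 63
σ = (2, 3, 4, 1): 27 + 2 + (-7) + 18 = 40
σ = (2, 4, 1, 3): 27 + 10 + 8 + 0 = 45
σ = (2, 4, 3, 1): 27 + 10 + 1 + 18 = 56
σ = (3, 1, 2, 4): 19 + 23 + (-5) + 26 = 63
σ = (3, 1, 4, 2): 19 + 23 + (-7) + 3 = 38
σ = (3, 2, 1, 4): 19 + 28 + 8 + 26 = 81
σ = (3, 2, 4, 1): 19 + 28 + (-7) + 18 = 58
σ = (3, 4, 1, 2): 19 + 10 + 8 + 3 = 40
σ = (3, 4, 2, 1): 19 + 10 + (-5) + 18 = 42
σ = (4, 1, 2, 3): 29 + 23 + (-5) + 0 = 47
σ = (4, 1, 3, 2): 29 + 23 + 1 + 3 = 56
σ = (4, 2, 1, 3): 29 + 28 + 8 + 0 = 65
σ = (4, 2, 3, 1): 29 + 28 + 1 + 18 = 76
σ = (4, 3, 1, 2): 29 + 2 + 8 + 3 = 42
σ = (4, 3, 2, 1): 29 + 2 + (-5) + 18 = 44
Optimal value attained by: σ = (3, 2, 1, 4).
Answer: det⊕(A) = 81; verdict: NONSINGULAR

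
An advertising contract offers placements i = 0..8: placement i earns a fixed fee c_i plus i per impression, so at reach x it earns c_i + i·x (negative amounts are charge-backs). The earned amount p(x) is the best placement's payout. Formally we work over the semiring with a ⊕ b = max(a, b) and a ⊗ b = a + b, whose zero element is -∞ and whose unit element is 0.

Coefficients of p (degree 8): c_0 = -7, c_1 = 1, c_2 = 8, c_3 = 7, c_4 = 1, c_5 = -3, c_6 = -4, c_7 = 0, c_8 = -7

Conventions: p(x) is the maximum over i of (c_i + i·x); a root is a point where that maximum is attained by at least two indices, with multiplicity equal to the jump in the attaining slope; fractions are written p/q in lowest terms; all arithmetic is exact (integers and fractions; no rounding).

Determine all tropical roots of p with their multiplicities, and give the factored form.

hull edge (i=0, c=-7) to (i=1, c=1): slope 8, span 1
hull edge (i=1, c=1) to (i=2, c=8): slope 7, span 1
hull edge (i=2, c=8) to (i=3, c=7): slope -1, span 1
hull edge (i=3, c=7) to (i=7, c=0): slope -7/4, span 4
hull edge (i=7, c=0) to (i=8, c=-7): slope -7, span 1
Factored form: p(x) = -7 ⊗ (x ⊕ (-8)) ⊗ (x ⊕ (-7)) ⊗ (x ⊕ 1) ⊗ (x ⊕ 7/4) ⊗ (x ⊕ 7/4) ⊗ (x ⊕ 7/4) ⊗ (x ⊕ 7/4) ⊗ (x ⊕ 7)
Answer: roots = -8 (mult 1), -7 (mult 1), 1 (mult 1), 7/4 (mult 4), 7 (mult 1)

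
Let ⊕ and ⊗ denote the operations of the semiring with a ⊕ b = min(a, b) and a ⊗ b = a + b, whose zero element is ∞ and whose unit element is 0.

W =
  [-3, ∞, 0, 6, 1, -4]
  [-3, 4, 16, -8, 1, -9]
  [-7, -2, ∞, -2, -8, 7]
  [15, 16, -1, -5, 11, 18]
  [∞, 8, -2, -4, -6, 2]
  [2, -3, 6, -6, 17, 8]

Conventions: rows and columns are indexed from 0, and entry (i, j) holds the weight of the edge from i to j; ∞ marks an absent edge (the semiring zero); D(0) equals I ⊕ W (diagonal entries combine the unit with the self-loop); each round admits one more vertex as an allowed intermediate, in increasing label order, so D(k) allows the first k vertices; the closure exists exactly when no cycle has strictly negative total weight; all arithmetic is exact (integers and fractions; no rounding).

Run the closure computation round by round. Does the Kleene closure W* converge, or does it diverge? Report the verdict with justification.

Detection: at round 0, diagonal entry (0, 0) turns strictly negative.
Key observation: the cycle 0->0 has total weight (-3), which is strictly negative.
Answer: DIVERGES — negative cycle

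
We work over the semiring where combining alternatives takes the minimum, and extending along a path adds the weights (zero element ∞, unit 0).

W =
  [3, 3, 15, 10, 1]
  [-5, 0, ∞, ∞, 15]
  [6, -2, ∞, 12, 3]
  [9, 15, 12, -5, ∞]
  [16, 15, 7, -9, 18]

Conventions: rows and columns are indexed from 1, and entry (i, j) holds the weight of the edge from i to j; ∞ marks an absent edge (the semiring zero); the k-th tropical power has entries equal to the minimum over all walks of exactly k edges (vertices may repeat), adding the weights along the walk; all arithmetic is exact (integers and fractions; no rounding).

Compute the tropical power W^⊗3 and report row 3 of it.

W^⊗2:
  [-2, 3, 8, -8, 4]
  [-5, -2, 10, 5, -4]
  [-7, -2, 10, -6, 7]
  [4, 10, 7, -10, 10]
  [0, 5, 3, -14, 10]
W^⊗3:
  [-2, 1, 4, -13, -1]
  [-7, -2, 3, -13, -4]
  [-7, -4, 6, -11, -6]
  [-1, 5, 2, -15, 5]
  [-5, 1, -2, -19, 1]
Answer: row 3 of W^⊗3 = [-7, -4, 6, -11, -6]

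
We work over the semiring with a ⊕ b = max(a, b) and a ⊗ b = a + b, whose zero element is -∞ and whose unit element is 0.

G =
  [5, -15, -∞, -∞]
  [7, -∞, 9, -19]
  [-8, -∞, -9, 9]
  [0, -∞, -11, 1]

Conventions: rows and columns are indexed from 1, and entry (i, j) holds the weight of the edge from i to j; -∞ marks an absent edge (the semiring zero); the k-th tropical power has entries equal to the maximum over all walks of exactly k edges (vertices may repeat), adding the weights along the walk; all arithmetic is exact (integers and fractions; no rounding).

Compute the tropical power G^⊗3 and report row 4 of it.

G^⊗2:
  [10, -10, -6, -34]
  [12, -8, 0, 18]
  [9, -23, -2, 10]
  [5, -15, -10, 2]
G^⊗3:
  [15, -5, -1, 3]
  [18, -3, 7, 19]
  [14, -6, -1, 11]
  [10, -10, -6, 3]
Answer: row 4 of G^⊗3 = [10, -10, -6, 3]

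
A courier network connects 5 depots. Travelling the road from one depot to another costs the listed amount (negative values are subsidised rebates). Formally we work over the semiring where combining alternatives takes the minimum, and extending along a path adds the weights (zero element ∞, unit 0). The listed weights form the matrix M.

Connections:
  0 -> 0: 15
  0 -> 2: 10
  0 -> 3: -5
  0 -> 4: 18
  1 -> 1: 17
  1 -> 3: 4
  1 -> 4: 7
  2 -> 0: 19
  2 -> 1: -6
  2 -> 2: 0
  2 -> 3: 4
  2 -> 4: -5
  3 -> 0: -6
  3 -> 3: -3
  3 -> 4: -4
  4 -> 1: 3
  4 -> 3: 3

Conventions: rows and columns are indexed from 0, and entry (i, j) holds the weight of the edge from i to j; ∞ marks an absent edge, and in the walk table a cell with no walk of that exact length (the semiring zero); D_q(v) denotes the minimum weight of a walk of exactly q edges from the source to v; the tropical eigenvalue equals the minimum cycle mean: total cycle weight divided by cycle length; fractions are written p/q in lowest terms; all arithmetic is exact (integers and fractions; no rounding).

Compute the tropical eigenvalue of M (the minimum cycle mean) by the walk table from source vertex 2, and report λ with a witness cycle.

q=0: [∞, ∞, 0, ∞, ∞]
q=1: [19, -6, 0, 4, -5]
q=2: [-2, -6, 0, -2, -5]
q=3: [-8, -6, 0, -7, -6]
q=4: [-13, -6, 0, -13, -11]
q=5: [-19, -8, -3, -18, -17]
Optimal cycle mean attained by: cycle 0->3->0, total (-5) + (-6), length 2.
Answer: λ = -11/2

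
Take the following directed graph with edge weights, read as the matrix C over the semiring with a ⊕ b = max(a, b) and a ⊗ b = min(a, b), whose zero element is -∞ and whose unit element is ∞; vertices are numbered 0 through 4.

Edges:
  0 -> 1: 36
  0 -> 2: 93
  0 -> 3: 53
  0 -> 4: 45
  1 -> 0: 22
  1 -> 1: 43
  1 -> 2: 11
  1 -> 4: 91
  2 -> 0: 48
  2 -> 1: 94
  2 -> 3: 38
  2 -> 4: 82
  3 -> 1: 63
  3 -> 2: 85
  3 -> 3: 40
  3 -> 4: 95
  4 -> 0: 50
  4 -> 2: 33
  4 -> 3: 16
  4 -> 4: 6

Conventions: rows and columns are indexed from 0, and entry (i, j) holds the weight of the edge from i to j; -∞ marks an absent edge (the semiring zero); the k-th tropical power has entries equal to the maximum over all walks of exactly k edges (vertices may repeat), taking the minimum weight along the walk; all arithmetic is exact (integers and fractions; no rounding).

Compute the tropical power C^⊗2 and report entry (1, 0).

C^⊗2:
  [48, 93, 53, 40, 82]
  [50, 43, 33, 22, 43]
  [50, 43, 48, 48, 91]
  [50, 85, 40, 40, 82]
  [33, 36, 50, 50, 45]
Key observation: the optimum is the walk 1->4->0, with weight 91 min 50 = 50.
Optimal value attained by: walk 1->4->0.
Answer: (C^⊗2)[1][0] = 50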